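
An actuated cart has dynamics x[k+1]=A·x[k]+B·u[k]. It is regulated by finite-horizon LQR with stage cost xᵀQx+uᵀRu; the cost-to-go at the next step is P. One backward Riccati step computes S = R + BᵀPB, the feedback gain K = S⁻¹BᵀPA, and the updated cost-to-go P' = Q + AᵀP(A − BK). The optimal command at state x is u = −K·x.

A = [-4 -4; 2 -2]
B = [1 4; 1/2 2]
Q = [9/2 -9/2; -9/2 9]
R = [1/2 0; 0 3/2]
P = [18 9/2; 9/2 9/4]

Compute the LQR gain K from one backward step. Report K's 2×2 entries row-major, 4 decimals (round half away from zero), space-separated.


BᵀP = [20.2500 5.6250; 81.0000 22.5000]
S = R + BᵀPB = [1/2 0; 0 3/2] + [23.0625 92.2500; 92.2500 369.0000] = [23.5625 92.2500; 92.2500 370.5000]
BᵀPA = [-69.7500 -92.2500; -279.0000 -369.0000]
K = S⁻¹·BᵀPA = [-0.4759 -0.6294; -0.6345 -0.8392]
A−BK = [-0.9859 -0.0136; 3.5070 -0.0068]
AᵀP(A−BK) = [14.7684 0.9518; 0.9518 1.2588]
P' = Q + AᵀP(A−BK) = [19.2684 -3.5482; -3.5482 10.2588]
tr(P') = 29.5273

-0.4759 -0.6294 -0.6345 -0.8392


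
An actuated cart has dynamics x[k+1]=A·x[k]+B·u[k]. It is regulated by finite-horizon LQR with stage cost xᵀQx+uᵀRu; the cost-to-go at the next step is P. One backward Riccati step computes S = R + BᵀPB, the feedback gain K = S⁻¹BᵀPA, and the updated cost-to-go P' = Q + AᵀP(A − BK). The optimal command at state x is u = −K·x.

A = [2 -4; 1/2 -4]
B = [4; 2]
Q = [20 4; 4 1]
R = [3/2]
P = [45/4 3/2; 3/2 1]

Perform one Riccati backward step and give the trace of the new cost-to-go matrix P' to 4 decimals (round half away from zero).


BᵀP = [48.0000 8.0000]
S = R + BᵀPB = [3/2] + [208.0000] = [209.5000]
BᵀPA = [100.0000 -224.0000]
K = S⁻¹·BᵀPA = [0.4773 -1.0692]
A−BK = [0.0907 0.2768; -0.4547 -1.8616]
AᵀP(A−BK) = [0.5173 -0.0788; -0.0788 4.4964]
P' = Q + AᵀP(A−BK) = [20.5173 3.9212; 3.9212 5.4964]
tr(P') = 26.0137

26.0137


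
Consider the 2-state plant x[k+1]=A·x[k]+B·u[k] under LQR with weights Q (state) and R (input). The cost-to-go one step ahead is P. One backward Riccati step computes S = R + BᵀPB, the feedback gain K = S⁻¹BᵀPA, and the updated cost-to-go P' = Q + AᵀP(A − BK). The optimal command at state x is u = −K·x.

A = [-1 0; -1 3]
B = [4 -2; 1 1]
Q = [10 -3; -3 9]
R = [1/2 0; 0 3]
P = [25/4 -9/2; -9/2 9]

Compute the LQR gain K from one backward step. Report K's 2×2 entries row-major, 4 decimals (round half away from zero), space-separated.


-0.4425 0.7877 -0.4204 1.6979

BᵀP = [20.5000 -9.0000; -17.0000 18.0000]
S = R + BᵀPB = [1/2 0; 0 3] + [73.0000 -50.0000; -50.0000 52.0000] = [73.5000 -50.0000; -50.0000 55.0000]
BᵀPA = [-11.5000 -27.0000; -1.0000 54.0000]
K = S⁻¹·BᵀPA = [-0.4425 0.7877; -0.4204 1.6979]
A−BK = [-0.0710 0.2451; -0.1371 0.5144]
AᵀP(A−BK) = [0.7412 -2.7438; -2.7438 10.5812]
P' = Q + AᵀP(A−BK) = [10.7412 -5.7438; -5.7438 19.5812]
tr(P') = 30.3224


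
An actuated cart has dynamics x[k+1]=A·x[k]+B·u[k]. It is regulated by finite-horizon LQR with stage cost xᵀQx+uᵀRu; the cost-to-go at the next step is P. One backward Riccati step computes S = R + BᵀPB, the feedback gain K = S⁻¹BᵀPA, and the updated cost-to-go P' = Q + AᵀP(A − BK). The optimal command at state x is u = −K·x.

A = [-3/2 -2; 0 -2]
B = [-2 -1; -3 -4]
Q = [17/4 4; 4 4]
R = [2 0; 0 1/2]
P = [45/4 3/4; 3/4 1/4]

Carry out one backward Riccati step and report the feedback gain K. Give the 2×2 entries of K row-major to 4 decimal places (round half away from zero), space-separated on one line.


BᵀP = [-24.7500 -2.2500; -14.2500 -1.7500]
S = R + BᵀPB = [2 0; 0 1/2] + [56.2500 33.7500; 33.7500 21.2500] = [58.2500 33.7500; 33.7500 21.7500]
BᵀPA = [37.1250 54.0000; 21.3750 32.0000]
K = S⁻¹·BᵀPA = [0.6730 0.7390; -0.0616 0.3245]
A−BK = [-0.2155 -0.1975; 1.7727 1.5152]
AᵀP(A−BK) = [1.6430 1.6276; 1.6276 1.7087]
P' = Q + AᵀP(A−BK) = [5.8930 5.6276; 5.6276 5.7087]
tr(P') = 11.6017

0.6730 0.7390 -0.0616 0.3245


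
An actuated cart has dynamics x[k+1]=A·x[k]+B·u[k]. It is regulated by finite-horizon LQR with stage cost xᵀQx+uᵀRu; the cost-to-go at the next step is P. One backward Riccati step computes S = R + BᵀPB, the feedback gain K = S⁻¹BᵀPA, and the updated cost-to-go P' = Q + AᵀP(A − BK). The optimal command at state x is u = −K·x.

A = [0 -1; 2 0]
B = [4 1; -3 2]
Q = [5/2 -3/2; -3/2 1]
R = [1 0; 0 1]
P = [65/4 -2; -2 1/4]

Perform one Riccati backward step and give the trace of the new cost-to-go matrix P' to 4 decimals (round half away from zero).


BᵀP = [71.0000 -8.7500; 12.2500 -1.5000]
S = R + BᵀPB = [1 0; 0 1] + [310.2500 53.5000; 53.5000 9.2500] = [311.2500 53.5000; 53.5000 10.2500]
BᵀPA = [-17.5000 -71.0000; -3.0000 -12.2500]
K = S⁻¹·BᵀPA = [-0.0575 -0.2206; 0.0076 -0.0436]
A−BK = [0.2225 -0.0739; 1.8122 -0.5746]
AᵀP(A−BK) = [0.0160 0.0084; 0.0084 0.0520]
P' = Q + AᵀP(A−BK) = [2.5160 -1.4916; -1.4916 1.0520]
tr(P') = 3.5680

3.5680


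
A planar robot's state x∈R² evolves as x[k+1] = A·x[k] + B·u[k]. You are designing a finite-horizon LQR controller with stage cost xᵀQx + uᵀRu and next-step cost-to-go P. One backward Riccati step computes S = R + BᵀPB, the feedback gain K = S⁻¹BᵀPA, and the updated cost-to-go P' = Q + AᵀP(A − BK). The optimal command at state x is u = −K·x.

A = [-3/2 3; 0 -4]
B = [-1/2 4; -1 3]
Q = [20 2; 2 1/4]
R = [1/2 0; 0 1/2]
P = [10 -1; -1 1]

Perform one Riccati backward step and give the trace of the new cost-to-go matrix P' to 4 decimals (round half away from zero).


43.7769

BᵀP = [-4.0000 -0.5000; 37.0000 -1.0000]
S = R + BᵀPB = [1/2 0; 0 1/2] + [2.5000 -17.5000; -17.5000 145.0000] = [3.0000 -17.5000; -17.5000 145.5000]
BᵀPA = [6.0000 -10.0000; -55.5000 115.0000]
K = S⁻¹·BᵀPA = [-0.7543 4.2802; -0.4722 1.3052]
A−BK = [0.0115 -0.0806; 0.6622 -3.6353]
AᵀP(A−BK) = [0.8205 -4.2438; -4.2438 22.7063]
P' = Q + AᵀP(A−BK) = [20.8205 -2.2438; -2.2438 22.9563]
tr(P') = 43.7769


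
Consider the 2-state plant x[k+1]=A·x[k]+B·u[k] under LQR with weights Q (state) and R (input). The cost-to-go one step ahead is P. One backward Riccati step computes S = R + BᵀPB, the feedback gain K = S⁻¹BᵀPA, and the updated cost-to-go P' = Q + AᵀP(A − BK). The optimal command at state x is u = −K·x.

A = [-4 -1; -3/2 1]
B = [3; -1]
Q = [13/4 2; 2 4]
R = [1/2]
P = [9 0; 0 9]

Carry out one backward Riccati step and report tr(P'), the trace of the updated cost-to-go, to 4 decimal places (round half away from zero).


BᵀP = [27.0000 -9.0000]
S = R + BᵀPB = [1/2] + [90.0000] = [90.5000]
BᵀPA = [-94.5000 -36.0000]
K = S⁻¹·BᵀPA = [-1.0442 -0.3978]
A−BK = [-0.8674 0.1934; -2.5442 0.6022]
AᵀP(A−BK) = [65.5732 -15.0912; -15.0912 3.6796]
P' = Q + AᵀP(A−BK) = [68.8232 -13.0912; -13.0912 7.6796]
tr(P') = 76.5028

76.5028


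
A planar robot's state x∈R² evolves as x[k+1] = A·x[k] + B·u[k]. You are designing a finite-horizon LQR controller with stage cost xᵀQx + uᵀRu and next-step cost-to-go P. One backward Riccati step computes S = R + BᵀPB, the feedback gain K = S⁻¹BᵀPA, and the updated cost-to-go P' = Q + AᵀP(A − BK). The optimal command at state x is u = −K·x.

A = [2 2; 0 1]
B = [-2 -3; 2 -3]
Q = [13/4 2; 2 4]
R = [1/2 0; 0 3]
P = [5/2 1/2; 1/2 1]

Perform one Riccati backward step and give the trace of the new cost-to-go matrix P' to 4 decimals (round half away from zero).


BᵀP = [-4.0000 1.0000; -9.0000 -4.5000]
S = R + BᵀPB = [1/2 0; 0 3] + [10.0000 9.0000; 9.0000 40.5000] = [10.5000 9.0000; 9.0000 43.5000]
BᵀPA = [-8.0000 -7.0000; -18.0000 -22.5000]
K = S⁻¹·BᵀPA = [-0.4950 -0.2715; -0.3114 -0.4611]
A−BK = [0.0758 0.0739; 0.0559 0.1597]
AᵀP(A−BK) = [0.4351 0.5289; 0.5289 0.7255]
P' = Q + AᵀP(A−BK) = [3.6851 2.5289; 2.5289 4.7255]
tr(P') = 8.4107

8.4107


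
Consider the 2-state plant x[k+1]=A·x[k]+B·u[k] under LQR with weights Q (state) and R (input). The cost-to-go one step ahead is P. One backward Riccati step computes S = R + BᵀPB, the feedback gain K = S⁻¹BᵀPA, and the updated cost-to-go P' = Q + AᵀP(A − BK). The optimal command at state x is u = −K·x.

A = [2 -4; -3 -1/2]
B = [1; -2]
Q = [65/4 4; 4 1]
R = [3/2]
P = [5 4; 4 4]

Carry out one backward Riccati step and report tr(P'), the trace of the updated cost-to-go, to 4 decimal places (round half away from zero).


86.5577

BᵀP = [-3.0000 -4.0000]
S = R + BᵀPB = [3/2] + [5.0000] = [6.5000]
BᵀPA = [6.0000 14.0000]
K = S⁻¹·BᵀPA = [0.9231 2.1538]
A−BK = [1.0769 -6.1538; -1.1538 3.8077]
AᵀP(A−BK) = [2.4615 -2.9231; -2.9231 66.8462]
P' = Q + AᵀP(A−BK) = [18.7115 1.0769; 1.0769 67.8462]
tr(P') = 86.5577


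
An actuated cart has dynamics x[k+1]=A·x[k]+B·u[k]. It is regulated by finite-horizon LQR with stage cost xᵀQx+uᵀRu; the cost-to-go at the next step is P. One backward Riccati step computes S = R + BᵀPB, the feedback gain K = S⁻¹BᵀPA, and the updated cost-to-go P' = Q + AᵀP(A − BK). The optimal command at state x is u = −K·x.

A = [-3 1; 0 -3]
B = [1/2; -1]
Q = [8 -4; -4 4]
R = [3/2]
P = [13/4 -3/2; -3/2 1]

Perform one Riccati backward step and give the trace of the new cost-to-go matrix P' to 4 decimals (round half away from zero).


29.6623

BᵀP = [3.1250 -1.7500]
S = R + BᵀPB = [3/2] + [3.3125] = [4.8125]
BᵀPA = [-9.3750 8.3750]
K = S⁻¹·BᵀPA = [-1.9481 1.7403]
A−BK = [-2.0260 0.1299; -1.9481 -1.2597]
AᵀP(A−BK) = [10.9870 -6.9351; -6.9351 6.6753]
P' = Q + AᵀP(A−BK) = [18.9870 -10.9351; -10.9351 10.6753]
tr(P') = 29.6623


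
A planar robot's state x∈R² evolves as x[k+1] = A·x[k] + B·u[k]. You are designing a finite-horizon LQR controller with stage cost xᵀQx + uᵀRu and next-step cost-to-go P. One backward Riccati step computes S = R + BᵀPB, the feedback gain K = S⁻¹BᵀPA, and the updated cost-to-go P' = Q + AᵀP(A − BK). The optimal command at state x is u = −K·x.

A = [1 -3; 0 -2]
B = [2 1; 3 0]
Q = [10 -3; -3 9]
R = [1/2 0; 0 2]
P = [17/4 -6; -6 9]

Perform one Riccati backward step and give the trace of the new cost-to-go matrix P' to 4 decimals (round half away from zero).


BᵀP = [-9.5000 15.0000; 4.2500 -6.0000]
S = R + BᵀPB = [1/2 0; 0 2] + [26.0000 -9.5000; -9.5000 4.2500] = [26.5000 -9.5000; -9.5000 6.2500]
BᵀPA = [-9.5000 -1.5000; 4.2500 -0.7500]
K = S⁻¹·BᵀPA = [-0.2521 -0.2189; 0.2968 -0.4527]
A−BK = [1.2073 -2.1095; 0.7562 -1.3433]
AᵀP(A−BK) = [0.5937 -0.9055; -0.9055 1.5821]
P' = Q + AᵀP(A−BK) = [10.5937 -3.9055; -3.9055 10.5821]
tr(P') = 21.1758

21.1758


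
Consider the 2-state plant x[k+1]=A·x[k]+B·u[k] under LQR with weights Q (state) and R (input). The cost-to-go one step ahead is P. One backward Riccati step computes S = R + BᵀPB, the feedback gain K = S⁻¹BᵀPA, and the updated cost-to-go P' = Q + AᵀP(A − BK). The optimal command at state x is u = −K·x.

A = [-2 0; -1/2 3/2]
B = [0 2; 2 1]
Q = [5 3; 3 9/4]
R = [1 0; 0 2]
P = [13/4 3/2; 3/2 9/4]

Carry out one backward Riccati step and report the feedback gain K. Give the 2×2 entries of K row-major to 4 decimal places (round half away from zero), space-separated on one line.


BᵀP = [3.0000 4.5000; 8.0000 5.2500]
S = R + BᵀPB = [1 0; 0 2] + [9.0000 10.5000; 10.5000 21.2500] = [10.0000 10.5000; 10.5000 23.2500]
BᵀPA = [-8.2500 6.7500; -18.6250 7.8750]
K = S⁻¹·BᵀPA = [0.0307 0.6074; -0.8149 0.0644]
A−BK = [-0.3701 -0.1288; 0.2536 0.2209]
AᵀP(A−BK) = [1.6375 0.0230; 0.0230 0.4555]
P' = Q + AᵀP(A−BK) = [6.6375 3.0230; 3.0230 2.7055]
tr(P') = 9.3430

0.0307 0.6074 -0.8149 0.0644


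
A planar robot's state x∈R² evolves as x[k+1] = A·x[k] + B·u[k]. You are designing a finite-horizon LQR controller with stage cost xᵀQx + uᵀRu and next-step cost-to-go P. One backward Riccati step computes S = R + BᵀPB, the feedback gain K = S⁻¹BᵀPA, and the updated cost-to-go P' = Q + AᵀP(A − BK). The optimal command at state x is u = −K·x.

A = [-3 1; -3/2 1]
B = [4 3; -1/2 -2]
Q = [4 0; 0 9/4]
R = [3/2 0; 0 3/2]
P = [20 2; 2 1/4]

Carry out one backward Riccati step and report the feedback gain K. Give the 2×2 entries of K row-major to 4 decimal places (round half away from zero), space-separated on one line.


-0.5901 0.2176 -0.2882 0.0842

BᵀP = [79.0000 7.8750; 56.0000 5.5000]
S = R + BᵀPB = [3/2 0; 0 3/2] + [312.0625 221.2500; 221.2500 157.0000] = [313.5625 221.2500; 221.2500 158.5000]
BᵀPA = [-248.8125 86.8750; -176.2500 61.5000]
K = S⁻¹·BᵀPA = [-0.5901 0.2176; -0.2882 0.0842]
A−BK = [0.2252 -0.1232; -2.3715 1.2772]
AᵀP(A−BK) = [0.9311 -0.3816; -0.3816 0.1637]
P' = Q + AᵀP(A−BK) = [4.9311 -0.3816; -0.3816 2.4137]
tr(P') = 7.3447


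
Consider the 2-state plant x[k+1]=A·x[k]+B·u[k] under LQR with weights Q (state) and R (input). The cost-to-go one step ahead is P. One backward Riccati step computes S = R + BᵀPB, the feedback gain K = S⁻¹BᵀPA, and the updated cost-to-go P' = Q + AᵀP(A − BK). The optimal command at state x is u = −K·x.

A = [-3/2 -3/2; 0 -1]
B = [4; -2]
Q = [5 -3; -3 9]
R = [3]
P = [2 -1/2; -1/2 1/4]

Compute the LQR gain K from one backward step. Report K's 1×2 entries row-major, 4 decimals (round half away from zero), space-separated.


-0.3068 -0.2500

BᵀP = [9.0000 -2.5000]
S = R + BᵀPB = [3] + [41.0000] = [44.0000]
BᵀPA = [-13.5000 -11.0000]
K = S⁻¹·BᵀPA = [-0.3068 -0.2500]
A−BK = [-0.2727 -0.5000; -0.6136 -1.5000]
AᵀP(A−BK) = [0.3580 0.3750; 0.3750 0.5000]
P' = Q + AᵀP(A−BK) = [5.3580 -2.6250; -2.6250 9.5000]
tr(P') = 14.8580


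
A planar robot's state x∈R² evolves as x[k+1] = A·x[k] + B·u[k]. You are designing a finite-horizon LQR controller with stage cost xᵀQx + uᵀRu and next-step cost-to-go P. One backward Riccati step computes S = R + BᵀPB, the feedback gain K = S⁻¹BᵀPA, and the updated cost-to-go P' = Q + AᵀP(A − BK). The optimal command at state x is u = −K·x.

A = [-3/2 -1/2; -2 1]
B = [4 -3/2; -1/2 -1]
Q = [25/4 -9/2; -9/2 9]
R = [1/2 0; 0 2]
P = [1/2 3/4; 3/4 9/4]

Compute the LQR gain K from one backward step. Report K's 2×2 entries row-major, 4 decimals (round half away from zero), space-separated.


BᵀP = [1.6250 1.8750; -1.5000 -3.3750]
S = R + BᵀPB = [1/2 0; 0 2] + [5.5625 -4.3125; -4.3125 5.6250] = [6.0625 -4.3125; -4.3125 7.6250]
BᵀPA = [-6.1875 1.0625; 9.0000 -2.6250]
K = S⁻¹·BᵀPA = [-0.3028 -0.1165; 1.0090 -0.4102]
A−BK = [1.2249 -0.6492; -1.1424 0.5316]
AᵀP(A−BK) = [3.6697 -1.5295; -1.5295 0.6721]
P' = Q + AᵀP(A−BK) = [9.9197 -6.0295; -6.0295 9.6721]
tr(P') = 19.5919

-0.3028 -0.1165 1.0090 -0.4102


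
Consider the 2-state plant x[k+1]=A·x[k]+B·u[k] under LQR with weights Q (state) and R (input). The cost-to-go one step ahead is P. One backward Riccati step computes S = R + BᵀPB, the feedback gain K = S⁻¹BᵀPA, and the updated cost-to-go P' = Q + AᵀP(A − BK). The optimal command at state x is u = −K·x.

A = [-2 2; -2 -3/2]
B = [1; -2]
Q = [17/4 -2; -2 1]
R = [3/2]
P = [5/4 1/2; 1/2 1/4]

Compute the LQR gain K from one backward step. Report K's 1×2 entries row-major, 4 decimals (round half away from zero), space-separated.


BᵀP = [0.2500 0.0000]
S = R + BᵀPB = [3/2] + [0.2500] = [1.7500]
BᵀPA = [-0.5000 0.5000]
K = S⁻¹·BᵀPA = [-0.2857 0.2857]
A−BK = [-1.7143 1.7143; -2.5714 -0.9286]
AᵀP(A−BK) = [9.8571 -4.6071; -4.6071 2.4196]
P' = Q + AᵀP(A−BK) = [14.1071 -6.6071; -6.6071 3.4196]
tr(P') = 17.5268

-0.2857 0.2857


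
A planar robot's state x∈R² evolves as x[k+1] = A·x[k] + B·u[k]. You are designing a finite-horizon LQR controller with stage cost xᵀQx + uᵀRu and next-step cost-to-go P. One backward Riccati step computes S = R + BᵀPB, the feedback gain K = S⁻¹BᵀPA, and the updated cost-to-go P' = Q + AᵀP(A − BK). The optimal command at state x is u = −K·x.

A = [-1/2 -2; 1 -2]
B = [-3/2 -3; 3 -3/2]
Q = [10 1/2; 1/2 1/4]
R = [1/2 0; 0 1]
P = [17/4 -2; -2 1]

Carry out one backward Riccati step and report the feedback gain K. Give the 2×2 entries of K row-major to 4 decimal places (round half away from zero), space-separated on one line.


BᵀP = [-12.3750 6.0000; -9.7500 4.5000]
S = R + BᵀPB = [1/2 0; 0 1] + [36.5625 28.1250; 28.1250 22.5000] = [37.0625 28.1250; 28.1250 23.5000]
BᵀPA = [12.1875 12.7500; 9.3750 10.5000]
K = S⁻¹·BᵀPA = [0.2843 0.0539; 0.0586 0.3823]
A−BK = [0.1024 -0.7723; 0.2349 -1.5884]
AᵀP(A−BK) = [0.0474 0.0090; 0.0090 0.2986]
P' = Q + AᵀP(A−BK) = [10.0474 0.5090; 0.5090 0.5486]
tr(P') = 10.5960

0.2843 0.0539 0.0586 0.3823


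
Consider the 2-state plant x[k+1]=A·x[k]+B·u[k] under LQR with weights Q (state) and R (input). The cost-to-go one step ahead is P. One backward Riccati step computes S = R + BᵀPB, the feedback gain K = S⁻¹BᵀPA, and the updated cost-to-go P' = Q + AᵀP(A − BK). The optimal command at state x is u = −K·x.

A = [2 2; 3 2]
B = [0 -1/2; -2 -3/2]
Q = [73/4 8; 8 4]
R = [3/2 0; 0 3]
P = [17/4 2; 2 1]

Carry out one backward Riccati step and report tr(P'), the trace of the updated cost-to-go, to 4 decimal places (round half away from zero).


BᵀP = [-4.0000 -2.0000; -5.1250 -2.5000]
S = R + BᵀPB = [3/2 0; 0 3] + [4.0000 5.0000; 5.0000 6.3125] = [5.5000 5.0000; 5.0000 9.3125]
BᵀPA = [-14.0000 -12.0000; -17.7500 -15.2500]
K = S⁻¹·BᵀPA = [-1.5876 -1.3540; -1.0536 -0.9106]
A−BK = [1.4732 1.5447; -1.7557 -2.0739]
AᵀP(A−BK) = [9.0715 7.8808; 7.8808 6.8653]
P' = Q + AᵀP(A−BK) = [27.3215 15.8808; 15.8808 10.8653]
tr(P') = 38.1868

38.1868


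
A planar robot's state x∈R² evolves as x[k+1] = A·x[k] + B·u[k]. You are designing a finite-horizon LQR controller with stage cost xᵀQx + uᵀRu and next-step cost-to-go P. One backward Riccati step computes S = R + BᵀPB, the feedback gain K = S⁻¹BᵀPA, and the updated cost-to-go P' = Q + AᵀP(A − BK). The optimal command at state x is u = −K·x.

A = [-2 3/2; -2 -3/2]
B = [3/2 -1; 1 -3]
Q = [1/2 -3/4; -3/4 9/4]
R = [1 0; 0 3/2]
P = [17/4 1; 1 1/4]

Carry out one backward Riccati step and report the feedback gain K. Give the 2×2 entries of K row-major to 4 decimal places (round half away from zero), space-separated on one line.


-0.8313 0.4110 0.5361 -0.2186

BᵀP = [7.3750 1.7500; -7.2500 -1.7500]
S = R + BᵀPB = [1 0; 0 3/2] + [12.8125 -12.6250; -12.6250 12.5000] = [13.8125 -12.6250; -12.6250 14.0000]
BᵀPA = [-18.2500 8.4375; 18.0000 -8.2500]
K = S⁻¹·BᵀPA = [-0.8313 0.4110; 0.5361 -0.2186]
A−BK = [-0.2170 0.6648; 0.4395 -2.5669]
AᵀP(A−BK) = [1.1798 -0.5634; -0.5634 0.3533]
P' = Q + AᵀP(A−BK) = [1.6798 -1.3134; -1.3134 2.6033]
tr(P') = 4.2830


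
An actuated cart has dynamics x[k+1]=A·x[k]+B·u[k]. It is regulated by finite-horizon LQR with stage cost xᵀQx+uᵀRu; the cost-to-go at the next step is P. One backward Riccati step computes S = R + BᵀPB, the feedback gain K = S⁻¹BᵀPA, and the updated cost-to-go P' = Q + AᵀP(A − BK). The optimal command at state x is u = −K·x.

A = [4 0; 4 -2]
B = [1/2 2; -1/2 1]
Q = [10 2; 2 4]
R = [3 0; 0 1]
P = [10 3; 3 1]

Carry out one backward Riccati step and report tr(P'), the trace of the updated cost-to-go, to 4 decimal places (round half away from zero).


19.6858

BᵀP = [3.5000 1.0000; 23.0000 7.0000]
S = R + BᵀPB = [3 0; 0 1] + [1.2500 8.0000; 8.0000 53.0000] = [4.2500 8.0000; 8.0000 54.0000]
BᵀPA = [18.0000 -2.0000; 120.0000 -14.0000]
K = S⁻¹·BᵀPA = [0.0725 0.0242; 2.2115 -0.2628]
A−BK = [-0.4592 0.5136; 1.8248 -1.7251]
AᵀP(A−BK) = [5.3172 -0.8943; -0.8943 0.3686]
P' = Q + AᵀP(A−BK) = [15.3172 1.1057; 1.1057 4.3686]
tr(P') = 19.6858


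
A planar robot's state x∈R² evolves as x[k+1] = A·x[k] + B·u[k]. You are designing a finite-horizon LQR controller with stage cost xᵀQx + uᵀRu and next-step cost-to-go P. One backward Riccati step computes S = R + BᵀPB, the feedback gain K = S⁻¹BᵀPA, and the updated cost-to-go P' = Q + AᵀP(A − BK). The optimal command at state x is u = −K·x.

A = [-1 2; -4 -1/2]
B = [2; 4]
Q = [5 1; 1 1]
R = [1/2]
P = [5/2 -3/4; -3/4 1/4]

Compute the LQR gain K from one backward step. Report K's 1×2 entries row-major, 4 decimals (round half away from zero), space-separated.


BᵀP = [2.0000 -0.5000]
S = R + BᵀPB = [1/2] + [2.0000] = [2.5000]
BᵀPA = [0.0000 4.2500]
K = S⁻¹·BᵀPA = [0.0000 1.7000]
A−BK = [-1.0000 -1.4000; -4.0000 -7.3000]
AᵀP(A−BK) = [0.5000 1.1250; 1.1250 4.3375]
P' = Q + AᵀP(A−BK) = [5.5000 2.1250; 2.1250 5.3375]
tr(P') = 10.8375

0.0000 1.7000


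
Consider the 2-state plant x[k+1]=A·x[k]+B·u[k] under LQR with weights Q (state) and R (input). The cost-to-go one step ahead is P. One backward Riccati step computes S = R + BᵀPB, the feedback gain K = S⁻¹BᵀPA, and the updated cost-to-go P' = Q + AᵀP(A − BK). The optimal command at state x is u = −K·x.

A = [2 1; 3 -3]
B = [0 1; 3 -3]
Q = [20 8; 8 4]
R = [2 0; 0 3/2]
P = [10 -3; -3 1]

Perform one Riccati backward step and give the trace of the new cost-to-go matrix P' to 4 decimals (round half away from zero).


27.8141

BᵀP = [-9.0000 3.0000; 19.0000 -6.0000]
S = R + BᵀPB = [2 0; 0 3/2] + [9.0000 -18.0000; -18.0000 37.0000] = [11.0000 -18.0000; -18.0000 38.5000]
BᵀPA = [-9.0000 -18.0000; 20.0000 37.0000]
K = S⁻¹·BᵀPA = [0.1357 -0.2714; 0.5829 0.8342]
A−BK = [1.4171 0.1658; 4.3417 0.3166]
AᵀP(A−BK) = [2.5628 0.8744; 0.8744 1.2513]
P' = Q + AᵀP(A−BK) = [22.5628 8.8744; 8.8744 5.2513]
tr(P') = 27.8141


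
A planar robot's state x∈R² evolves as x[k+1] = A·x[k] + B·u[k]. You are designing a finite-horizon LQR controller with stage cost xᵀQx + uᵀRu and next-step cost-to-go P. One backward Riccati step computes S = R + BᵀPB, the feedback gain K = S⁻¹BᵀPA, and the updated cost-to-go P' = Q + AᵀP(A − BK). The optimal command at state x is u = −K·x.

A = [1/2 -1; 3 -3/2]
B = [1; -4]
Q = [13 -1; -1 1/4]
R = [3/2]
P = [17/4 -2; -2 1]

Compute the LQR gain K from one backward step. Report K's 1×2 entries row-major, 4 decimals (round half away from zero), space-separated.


-0.3146 -0.0861

BᵀP = [12.2500 -6.0000]
S = R + BᵀPB = [3/2] + [36.2500] = [37.7500]
BᵀPA = [-11.8750 -3.2500]
K = S⁻¹·BᵀPA = [-0.3146 -0.0861]
A−BK = [0.8146 -0.9139; 1.7417 -1.8444]
AᵀP(A−BK) = [0.3270 -0.1474; -0.1474 0.2202]
P' = Q + AᵀP(A−BK) = [13.3270 -1.1474; -1.1474 0.4702]
tr(P') = 13.7972


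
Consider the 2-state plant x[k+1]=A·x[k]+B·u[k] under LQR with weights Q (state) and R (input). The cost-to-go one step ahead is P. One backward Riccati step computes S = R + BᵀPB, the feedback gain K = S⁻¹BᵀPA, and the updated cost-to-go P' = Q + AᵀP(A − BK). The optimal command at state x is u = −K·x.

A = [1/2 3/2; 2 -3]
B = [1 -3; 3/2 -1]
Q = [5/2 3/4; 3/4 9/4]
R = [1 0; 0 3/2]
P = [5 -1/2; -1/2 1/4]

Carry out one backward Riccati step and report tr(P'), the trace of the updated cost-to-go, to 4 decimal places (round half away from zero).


BᵀP = [4.2500 -0.1250; -14.5000 1.2500]
S = R + BᵀPB = [1 0; 0 3/2] + [4.0625 -12.6250; -12.6250 42.2500] = [5.0625 -12.6250; -12.6250 43.7500]
BᵀPA = [1.8750 6.7500; -4.7500 -25.5000]
K = S⁻¹·BᵀPA = [0.3553 -0.4288; -0.0060 -0.7066]
A−BK = [0.1266 -0.1910; 1.4610 -3.0634]
AᵀP(A−BK) = [0.5551 -1.0523; -1.0523 2.8762]
P' = Q + AᵀP(A−BK) = [3.0551 -0.3023; -0.3023 5.1262]
tr(P') = 8.1813

8.1813


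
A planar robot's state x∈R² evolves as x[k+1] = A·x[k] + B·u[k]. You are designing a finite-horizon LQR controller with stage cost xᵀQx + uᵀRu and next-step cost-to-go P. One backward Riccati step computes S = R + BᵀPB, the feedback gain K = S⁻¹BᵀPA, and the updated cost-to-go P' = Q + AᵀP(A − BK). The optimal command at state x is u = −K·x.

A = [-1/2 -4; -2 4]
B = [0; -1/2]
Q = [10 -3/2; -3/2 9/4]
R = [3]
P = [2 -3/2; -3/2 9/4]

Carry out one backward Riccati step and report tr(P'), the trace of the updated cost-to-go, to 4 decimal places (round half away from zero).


117.9737

BᵀP = [0.7500 -1.1250]
S = R + BᵀPB = [3] + [0.5625] = [3.5625]
BᵀPA = [1.8750 -7.5000]
K = S⁻¹·BᵀPA = [0.5263 -2.1053]
A−BK = [-0.5000 -4.0000; -1.7368 2.9474]
AᵀP(A−BK) = [5.5132 -19.0526; -19.0526 100.2105]
P' = Q + AᵀP(A−BK) = [15.5132 -20.5526; -20.5526 102.4605]
tr(P') = 117.9737


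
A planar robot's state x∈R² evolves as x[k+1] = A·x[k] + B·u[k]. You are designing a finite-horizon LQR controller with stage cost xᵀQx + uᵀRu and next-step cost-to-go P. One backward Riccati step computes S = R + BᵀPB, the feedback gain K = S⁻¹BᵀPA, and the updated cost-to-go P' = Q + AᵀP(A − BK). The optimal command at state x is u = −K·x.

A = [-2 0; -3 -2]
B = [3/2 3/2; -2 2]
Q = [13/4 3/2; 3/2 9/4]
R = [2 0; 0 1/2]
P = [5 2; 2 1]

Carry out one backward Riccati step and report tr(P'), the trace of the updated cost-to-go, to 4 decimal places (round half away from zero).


6.7470

BᵀP = [3.5000 1.0000; 11.5000 5.0000]
S = R + BᵀPB = [2 0; 0 1/2] + [3.2500 7.2500; 7.2500 27.2500] = [5.2500 7.2500; 7.2500 27.7500]
BᵀPA = [-10.0000 -2.0000; -38.0000 -10.0000]
K = S⁻¹·BᵀPA = [-0.0215 0.1826; -1.3638 -0.4081]
A−BK = [0.0779 0.3383; -0.3154 -0.8188]
AᵀP(A−BK) = [0.9624 0.3195; 0.3195 0.2846]
P' = Q + AᵀP(A−BK) = [4.2124 1.8195; 1.8195 2.5346]
tr(P') = 6.7470


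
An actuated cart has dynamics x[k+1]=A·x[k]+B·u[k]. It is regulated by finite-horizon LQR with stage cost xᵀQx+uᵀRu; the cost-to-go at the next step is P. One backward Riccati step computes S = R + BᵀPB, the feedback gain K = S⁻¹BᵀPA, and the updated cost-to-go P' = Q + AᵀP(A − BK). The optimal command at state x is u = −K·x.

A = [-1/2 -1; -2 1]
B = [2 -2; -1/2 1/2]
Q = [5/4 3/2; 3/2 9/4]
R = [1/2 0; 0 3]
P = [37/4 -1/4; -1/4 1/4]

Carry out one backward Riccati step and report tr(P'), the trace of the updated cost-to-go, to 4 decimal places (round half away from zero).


4.8475

BᵀP = [18.6250 -0.6250; -18.6250 0.6250]
S = R + BᵀPB = [1/2 0; 0 3] + [37.5625 -37.5625; -37.5625 37.5625] = [38.0625 -37.5625; -37.5625 40.5625]
BᵀPA = [-8.0625 -19.2500; 8.0625 19.2500]
K = S⁻¹·BᵀPA = [-0.1819 -0.4343; 0.0303 0.0724]
A−BK = [-0.0756 0.0134; -2.1061 0.7467]
AᵀP(A−BK) = [1.1015 -0.3353; -0.3353 0.2461]
P' = Q + AᵀP(A−BK) = [2.3515 1.1647; 1.1647 2.4961]
tr(P') = 4.8475


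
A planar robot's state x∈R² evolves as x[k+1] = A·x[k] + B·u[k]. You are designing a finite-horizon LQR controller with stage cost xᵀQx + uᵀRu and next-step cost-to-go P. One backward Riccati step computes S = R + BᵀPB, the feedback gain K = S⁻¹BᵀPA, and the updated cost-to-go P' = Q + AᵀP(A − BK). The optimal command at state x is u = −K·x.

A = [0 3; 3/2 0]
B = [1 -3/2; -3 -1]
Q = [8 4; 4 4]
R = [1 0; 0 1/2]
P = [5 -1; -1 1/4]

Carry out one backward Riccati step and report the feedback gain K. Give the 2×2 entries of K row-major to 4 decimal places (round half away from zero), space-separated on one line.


-0.1900 0.6954 -0.0081 -1.3747

BᵀP = [8.0000 -1.7500; -6.5000 1.2500]
S = R + BᵀPB = [1 0; 0 1/2] + [13.2500 -10.2500; -10.2500 8.5000] = [14.2500 -10.2500; -10.2500 9.0000]
BᵀPA = [-2.6250 24.0000; 1.8750 -19.5000]
K = S⁻¹·BᵀPA = [-0.1900 0.6954; -0.0081 -1.3747]
A−BK = [0.1779 0.2426; 0.9218 0.7116]
AᵀP(A−BK) = [0.0788 -0.0970; -0.0970 1.5040]
P' = Q + AᵀP(A−BK) = [8.0788 3.9030; 3.9030 5.5040]
tr(P') = 13.5829


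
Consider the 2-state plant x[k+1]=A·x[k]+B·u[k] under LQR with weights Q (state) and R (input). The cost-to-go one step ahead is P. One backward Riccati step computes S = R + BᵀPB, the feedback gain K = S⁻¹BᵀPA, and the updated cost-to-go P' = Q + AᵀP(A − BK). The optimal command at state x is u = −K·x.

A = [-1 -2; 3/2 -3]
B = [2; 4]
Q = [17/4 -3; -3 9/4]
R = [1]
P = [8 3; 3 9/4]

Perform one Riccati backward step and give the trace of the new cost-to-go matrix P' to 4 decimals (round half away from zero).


BᵀP = [28.0000 15.0000]
S = R + BᵀPB = [1] + [116.0000] = [117.0000]
BᵀPA = [-5.5000 -101.0000]
K = S⁻¹·BᵀPA = [-0.0470 -0.8632]
A−BK = [-0.9060 -0.2735; 1.6880 0.4530]
AᵀP(A−BK) = [3.8040 1.1271; 1.1271 1.0620]
P' = Q + AᵀP(A−BK) = [8.0540 -1.8729; -1.8729 3.3120]
tr(P') = 11.3659

11.3659


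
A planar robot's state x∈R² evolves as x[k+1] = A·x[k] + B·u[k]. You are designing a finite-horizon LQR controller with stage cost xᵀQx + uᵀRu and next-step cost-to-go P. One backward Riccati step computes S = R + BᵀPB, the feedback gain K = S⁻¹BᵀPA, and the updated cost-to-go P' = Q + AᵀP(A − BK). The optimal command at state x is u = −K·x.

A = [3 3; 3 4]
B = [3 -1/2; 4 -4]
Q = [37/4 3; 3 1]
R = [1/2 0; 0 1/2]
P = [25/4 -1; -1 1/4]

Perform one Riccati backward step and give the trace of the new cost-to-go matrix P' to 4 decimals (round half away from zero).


11.3222

BᵀP = [14.7500 -2.0000; 0.8750 -0.5000]
S = R + BᵀPB = [1/2 0; 0 1/2] + [36.2500 0.6250; 0.6250 1.5625] = [36.7500 0.6250; 0.6250 2.0625]
BᵀPA = [38.2500 36.2500; 1.1250 0.6250]
K = S⁻¹·BᵀPA = [1.0369 0.9863; 0.2312 0.0041]
A−BK = [0.0050 0.0431; -0.2225 0.0713]
AᵀP(A−BK) = [0.5791 0.5184; 0.5184 0.4932]
P' = Q + AᵀP(A−BK) = [9.8291 3.5184; 3.5184 1.4932]
tr(P') = 11.3222


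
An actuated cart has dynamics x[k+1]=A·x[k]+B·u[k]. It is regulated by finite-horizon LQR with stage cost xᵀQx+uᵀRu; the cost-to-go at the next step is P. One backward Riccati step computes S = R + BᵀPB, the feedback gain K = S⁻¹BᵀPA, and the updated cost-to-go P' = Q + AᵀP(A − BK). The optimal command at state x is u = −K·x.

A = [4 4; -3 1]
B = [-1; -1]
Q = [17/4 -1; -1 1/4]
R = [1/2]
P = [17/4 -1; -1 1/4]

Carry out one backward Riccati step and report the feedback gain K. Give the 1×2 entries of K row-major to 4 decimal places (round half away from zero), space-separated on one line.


-5.0833 -4.0833

BᵀP = [-3.2500 0.7500]
S = R + BᵀPB = [1/2] + [2.5000] = [3.0000]
BᵀPA = [-15.2500 -12.2500]
K = S⁻¹·BᵀPA = [-5.0833 -4.0833]
A−BK = [-1.0833 -0.0833; -8.0833 -3.0833]
AᵀP(A−BK) = [16.7292 12.9792; 12.9792 10.2292]
P' = Q + AᵀP(A−BK) = [20.9792 11.9792; 11.9792 10.4792]
tr(P') = 31.4583


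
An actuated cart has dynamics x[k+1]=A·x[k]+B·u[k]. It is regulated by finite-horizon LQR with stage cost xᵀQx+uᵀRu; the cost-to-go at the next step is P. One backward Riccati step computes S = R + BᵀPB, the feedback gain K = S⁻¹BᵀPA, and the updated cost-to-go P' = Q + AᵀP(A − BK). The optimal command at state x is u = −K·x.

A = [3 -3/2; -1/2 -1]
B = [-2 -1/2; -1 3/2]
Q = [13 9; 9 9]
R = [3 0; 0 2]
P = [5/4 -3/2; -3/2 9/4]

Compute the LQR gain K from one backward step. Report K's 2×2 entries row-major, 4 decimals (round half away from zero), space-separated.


BᵀP = [-1.0000 0.7500; -2.8750 4.1250]
S = R + BᵀPB = [3 0; 0 2] + [1.2500 1.6250; 1.6250 7.6250] = [4.2500 1.6250; 1.6250 9.6250]
BᵀPA = [-3.3750 0.7500; -10.6875 0.1875]
K = S⁻¹·BᵀPA = [-0.3951 0.1807; -1.0437 -0.0110]
A−BK = [1.6880 -1.1441; 0.6705 -0.8028]
AᵀP(A−BK) = [3.8247 -0.6330; -0.6330 0.4291]
P' = Q + AᵀP(A−BK) = [16.8247 8.3670; 8.3670 9.4291]
tr(P') = 26.2538

-0.3951 0.1807 -1.0437 -0.0110


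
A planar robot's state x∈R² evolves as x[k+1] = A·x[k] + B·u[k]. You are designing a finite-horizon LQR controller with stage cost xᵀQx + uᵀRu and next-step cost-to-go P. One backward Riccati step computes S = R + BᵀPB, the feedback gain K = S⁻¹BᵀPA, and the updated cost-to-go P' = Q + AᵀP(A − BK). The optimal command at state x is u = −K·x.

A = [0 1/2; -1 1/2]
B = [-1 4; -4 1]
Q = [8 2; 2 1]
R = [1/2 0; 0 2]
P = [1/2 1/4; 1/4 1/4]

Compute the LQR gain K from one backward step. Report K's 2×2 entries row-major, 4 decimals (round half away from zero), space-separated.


0.1883 -0.1252 0.0094 0.0687

BᵀP = [-1.5000 -1.2500; 2.2500 1.2500]
S = R + BᵀPB = [1/2 0; 0 2] + [6.5000 -7.2500; -7.2500 10.2500] = [7.0000 -7.2500; -7.2500 12.2500]
BᵀPA = [1.2500 -1.3750; -1.2500 1.7500]
K = S⁻¹·BᵀPA = [0.1883 -0.1252; 0.0094 0.0687]
A−BK = [0.1507 0.0998; -0.2561 -0.0697]
AᵀP(A−BK) = [0.0264 -0.0075; -0.0075 0.0200]
P' = Q + AᵀP(A−BK) = [8.0264 1.9925; 1.9925 1.0200]
tr(P') = 9.0464


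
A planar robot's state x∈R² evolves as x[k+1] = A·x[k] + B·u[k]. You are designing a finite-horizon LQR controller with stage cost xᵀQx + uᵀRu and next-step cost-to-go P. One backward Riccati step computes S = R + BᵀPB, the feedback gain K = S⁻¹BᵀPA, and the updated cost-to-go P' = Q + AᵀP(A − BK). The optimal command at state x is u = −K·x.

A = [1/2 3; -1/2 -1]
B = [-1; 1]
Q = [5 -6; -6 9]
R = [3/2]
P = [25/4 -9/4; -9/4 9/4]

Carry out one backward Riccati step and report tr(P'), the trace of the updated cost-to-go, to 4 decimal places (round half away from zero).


BᵀP = [-8.5000 4.5000]
S = R + BᵀPB = [3/2] + [13.0000] = [14.5000]
BᵀPA = [-6.5000 -30.0000]
K = S⁻¹·BᵀPA = [-0.4483 -2.0690]
A−BK = [0.0517 0.9310; -0.0517 1.0690]
AᵀP(A−BK) = [0.3362 1.5517; 1.5517 9.9310]
P' = Q + AᵀP(A−BK) = [5.3362 -4.4483; -4.4483 18.9310]
tr(P') = 24.2672

24.2672


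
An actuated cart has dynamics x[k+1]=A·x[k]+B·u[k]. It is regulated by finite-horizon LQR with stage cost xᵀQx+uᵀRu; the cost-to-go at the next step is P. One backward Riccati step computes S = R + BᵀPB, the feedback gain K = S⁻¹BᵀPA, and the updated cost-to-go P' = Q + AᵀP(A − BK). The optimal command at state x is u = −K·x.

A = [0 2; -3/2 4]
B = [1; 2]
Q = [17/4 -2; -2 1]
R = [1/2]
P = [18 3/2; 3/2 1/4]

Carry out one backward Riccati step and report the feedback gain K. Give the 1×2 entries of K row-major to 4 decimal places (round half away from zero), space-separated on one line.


BᵀP = [21.0000 2.0000]
S = R + BᵀPB = [1/2] + [25.0000] = [25.5000]
BᵀPA = [-3.0000 50.0000]
K = S⁻¹·BᵀPA = [-0.1176 1.9608]
A−BK = [0.1176 0.0392; -1.2647 0.0784]
AᵀP(A−BK) = [0.2096 -0.1176; -0.1176 1.9608]
P' = Q + AᵀP(A−BK) = [4.4596 -2.1176; -2.1176 2.9608]
tr(P') = 7.4203

-0.1176 1.9608


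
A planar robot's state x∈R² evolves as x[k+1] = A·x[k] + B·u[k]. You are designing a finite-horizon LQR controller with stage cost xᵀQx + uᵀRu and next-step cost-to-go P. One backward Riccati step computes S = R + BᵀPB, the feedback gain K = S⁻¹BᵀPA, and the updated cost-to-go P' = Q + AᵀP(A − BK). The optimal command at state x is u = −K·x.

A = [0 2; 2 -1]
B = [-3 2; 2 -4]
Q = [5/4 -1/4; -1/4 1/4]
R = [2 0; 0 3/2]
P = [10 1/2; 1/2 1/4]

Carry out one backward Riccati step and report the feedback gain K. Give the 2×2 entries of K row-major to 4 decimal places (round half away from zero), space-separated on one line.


-0.2165 -0.5584 -0.3117 0.1558

BᵀP = [-29.0000 -1.0000; 18.0000 0.0000]
S = R + BᵀPB = [2 0; 0 3/2] + [85.0000 -54.0000; -54.0000 36.0000] = [87.0000 -54.0000; -54.0000 37.5000]
BᵀPA = [-2.0000 -57.0000; 0.0000 36.0000]
K = S⁻¹·BᵀPA = [-0.2165 -0.5584; -0.3117 0.1558]
A−BK = [-0.0260 0.0130; 1.1861 0.7403]
AᵀP(A−BK) = [0.5671 0.3831; 0.3831 0.8084]
P' = Q + AᵀP(A−BK) = [1.8171 0.1331; 0.1331 1.0584]
tr(P') = 2.8755


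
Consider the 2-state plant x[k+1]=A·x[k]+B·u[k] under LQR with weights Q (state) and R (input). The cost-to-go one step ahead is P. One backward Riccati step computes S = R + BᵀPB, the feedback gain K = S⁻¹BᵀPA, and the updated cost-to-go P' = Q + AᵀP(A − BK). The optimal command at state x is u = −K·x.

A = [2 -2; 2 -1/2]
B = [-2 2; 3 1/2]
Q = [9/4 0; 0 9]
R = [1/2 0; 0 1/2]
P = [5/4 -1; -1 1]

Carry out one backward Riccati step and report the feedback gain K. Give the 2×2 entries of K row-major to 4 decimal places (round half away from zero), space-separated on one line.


BᵀP = [-5.5000 5.0000; 2.0000 -1.5000]
S = R + BᵀPB = [1/2 0; 0 1/2] + [26.0000 -8.5000; -8.5000 3.2500] = [26.5000 -8.5000; -8.5000 3.7500]
BᵀPA = [-1.0000 8.5000; 1.0000 -3.2500]
K = S⁻¹·BᵀPA = [0.1751 0.1567; 0.6636 -0.5115]
A−BK = [1.0230 -0.6636; 1.1429 -0.7143]
AᵀP(A−BK) = [0.5115 -0.3318; -0.3318 0.2558]
P' = Q + AᵀP(A−BK) = [2.7615 -0.3318; -0.3318 9.2558]
tr(P') = 12.0173

0.1751 0.1567 0.6636 -0.5115


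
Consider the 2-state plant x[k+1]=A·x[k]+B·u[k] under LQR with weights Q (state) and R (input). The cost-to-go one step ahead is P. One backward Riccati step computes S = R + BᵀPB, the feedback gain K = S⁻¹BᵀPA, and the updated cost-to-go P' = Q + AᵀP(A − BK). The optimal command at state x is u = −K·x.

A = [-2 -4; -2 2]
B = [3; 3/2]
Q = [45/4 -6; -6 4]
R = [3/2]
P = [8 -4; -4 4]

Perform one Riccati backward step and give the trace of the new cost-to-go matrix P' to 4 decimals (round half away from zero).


75.1210

BᵀP = [18.0000 -6.0000]
S = R + BᵀPB = [3/2] + [45.0000] = [46.5000]
BᵀPA = [-24.0000 -84.0000]
K = S⁻¹·BᵀPA = [-0.5161 -1.8065]
A−BK = [-0.4516 1.4194; -1.2258 4.7097]
AᵀP(A−BK) = [3.6129 -11.3548; -11.3548 56.2581]
P' = Q + AᵀP(A−BK) = [14.8629 -17.3548; -17.3548 60.2581]
tr(P') = 75.1210


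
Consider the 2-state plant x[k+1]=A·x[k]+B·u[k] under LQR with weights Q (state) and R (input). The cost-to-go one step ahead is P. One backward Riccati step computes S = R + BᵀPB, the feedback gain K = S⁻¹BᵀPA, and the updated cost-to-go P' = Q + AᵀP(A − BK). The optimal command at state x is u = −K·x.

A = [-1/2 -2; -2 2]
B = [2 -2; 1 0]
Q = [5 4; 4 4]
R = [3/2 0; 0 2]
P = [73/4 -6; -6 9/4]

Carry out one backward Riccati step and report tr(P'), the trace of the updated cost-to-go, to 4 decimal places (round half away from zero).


BᵀP = [30.5000 -9.7500; -36.5000 12.0000]
S = R + BᵀPB = [3/2 0; 0 2] + [51.2500 -61.0000; -61.0000 73.0000] = [52.7500 -61.0000; -61.0000 75.0000]
BᵀPA = [4.2500 -80.5000; -5.7500 97.0000]
K = S⁻¹·BᵀPA = [-0.1360 -0.5122; -0.1873 0.8767]
A−BK = [-0.6026 0.7779; -1.8640 2.5122]
AᵀP(A−BK) = [1.0636 -1.5319; -1.5319 3.7237]
P' = Q + AᵀP(A−BK) = [6.0636 2.4681; 2.4681 7.7237]
tr(P') = 13.7873

13.7873


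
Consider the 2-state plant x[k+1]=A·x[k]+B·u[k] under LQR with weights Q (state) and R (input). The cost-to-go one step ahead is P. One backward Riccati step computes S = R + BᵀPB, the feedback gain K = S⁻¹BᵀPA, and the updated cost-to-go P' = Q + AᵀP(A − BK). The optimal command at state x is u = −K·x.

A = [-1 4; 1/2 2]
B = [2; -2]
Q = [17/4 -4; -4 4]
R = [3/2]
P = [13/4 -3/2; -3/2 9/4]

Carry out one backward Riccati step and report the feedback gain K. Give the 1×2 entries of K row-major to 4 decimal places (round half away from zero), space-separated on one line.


BᵀP = [9.5000 -7.5000]
S = R + BᵀPB = [3/2] + [34.0000] = [35.5000]
BᵀPA = [-13.2500 23.0000]
K = S⁻¹·BᵀPA = [-0.3732 0.6479]
A−BK = [-0.2535 2.7042; -0.2465 3.2958]
AᵀP(A−BK) = [0.3671 -2.1655; -2.1655 22.0986]
P' = Q + AᵀP(A−BK) = [4.6171 -6.1655; -6.1655 26.0986]
tr(P') = 30.7157

-0.3732 0.6479


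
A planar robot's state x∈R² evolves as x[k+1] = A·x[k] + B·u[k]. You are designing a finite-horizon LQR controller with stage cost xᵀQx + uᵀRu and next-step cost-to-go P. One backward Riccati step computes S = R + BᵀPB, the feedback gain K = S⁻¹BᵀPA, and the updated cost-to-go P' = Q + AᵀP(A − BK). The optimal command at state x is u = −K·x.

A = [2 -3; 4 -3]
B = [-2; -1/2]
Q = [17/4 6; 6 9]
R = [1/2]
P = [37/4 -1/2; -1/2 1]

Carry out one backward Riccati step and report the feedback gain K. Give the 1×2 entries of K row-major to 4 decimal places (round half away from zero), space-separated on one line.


-0.9388 1.4490

BᵀP = [-18.2500 0.5000]
S = R + BᵀPB = [1/2] + [36.2500] = [36.7500]
BᵀPA = [-34.5000 53.2500]
K = S⁻¹·BᵀPA = [-0.9388 1.4490]
A−BK = [0.1224 -0.1020; 3.5306 -2.2755]
AᵀP(A−BK) = [12.6122 -8.5102; -8.5102 6.0918]
P' = Q + AᵀP(A−BK) = [16.8622 -2.5102; -2.5102 15.0918]
tr(P') = 31.9541


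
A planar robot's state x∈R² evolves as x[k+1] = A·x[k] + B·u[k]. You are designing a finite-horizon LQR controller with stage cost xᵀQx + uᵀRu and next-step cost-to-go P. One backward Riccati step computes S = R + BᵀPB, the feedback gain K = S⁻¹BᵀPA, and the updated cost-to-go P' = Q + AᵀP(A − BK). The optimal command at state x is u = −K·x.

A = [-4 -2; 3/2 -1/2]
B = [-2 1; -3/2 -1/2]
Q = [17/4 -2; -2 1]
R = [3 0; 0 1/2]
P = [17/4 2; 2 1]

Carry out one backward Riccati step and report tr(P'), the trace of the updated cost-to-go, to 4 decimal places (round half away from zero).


BᵀP = [-11.5000 -5.5000; 3.2500 1.5000]
S = R + BᵀPB = [3 0; 0 1/2] + [31.2500 -8.7500; -8.7500 2.5000] = [34.2500 -8.7500; -8.7500 3.0000]
BᵀPA = [37.7500 25.7500; -10.7500 -7.2500]
K = S⁻¹·BᵀPA = [0.7327 0.5274; -1.4463 -0.8783]
A−BK = [-1.0883 -0.0668; 1.8759 -0.1480]
AᵀP(A−BK) = [3.0430 1.8974; 1.8974 1.3007]
P' = Q + AᵀP(A−BK) = [7.2930 -0.1026; -0.1026 2.3007]
tr(P') = 9.5937

9.5937
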